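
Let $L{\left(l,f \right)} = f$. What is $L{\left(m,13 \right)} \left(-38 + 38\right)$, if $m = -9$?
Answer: $0$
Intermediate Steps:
$L{\left(m,13 \right)} \left(-38 + 38\right) = 13 \left(-38 + 38\right) = 13 \cdot 0 = 0$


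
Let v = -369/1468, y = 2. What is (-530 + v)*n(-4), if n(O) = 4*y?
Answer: -1556818/367 ≈ -4242.0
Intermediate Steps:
v = -369/1468 (v = -369*1/1468 = -369/1468 ≈ -0.25136)
n(O) = 8 (n(O) = 4*2 = 8)
(-530 + v)*n(-4) = (-530 - 369/1468)*8 = -778409/1468*8 = -1556818/367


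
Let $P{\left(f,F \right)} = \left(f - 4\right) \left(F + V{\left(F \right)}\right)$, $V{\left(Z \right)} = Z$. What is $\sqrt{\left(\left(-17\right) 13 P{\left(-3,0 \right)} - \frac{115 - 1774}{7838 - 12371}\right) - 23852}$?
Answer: $\frac{5 i \sqrt{2178313507}}{1511} \approx 154.44 i$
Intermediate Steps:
$P{\left(f,F \right)} = 2 F \left(-4 + f\right)$ ($P{\left(f,F \right)} = \left(f - 4\right) \left(F + F\right) = \left(-4 + f\right) 2 F = 2 F \left(-4 + f\right)$)
$\sqrt{\left(\left(-17\right) 13 P{\left(-3,0 \right)} - \frac{115 - 1774}{7838 - 12371}\right) - 23852} = \sqrt{\left(\left(-17\right) 13 \cdot 2 \cdot 0 \left(-4 - 3\right) - \frac{115 - 1774}{7838 - 12371}\right) - 23852} = \sqrt{\left(- 221 \cdot 2 \cdot 0 \left(-7\right) - - \frac{1659}{-4533}\right) - 23852} = \sqrt{\left(\left(-221\right) 0 - \left(-1659\right) \left(- \frac{1}{4533}\right)\right) - 23852} = \sqrt{\left(0 - \frac{553}{1511}\right) - 23852} = \sqrt{- \frac{553}{1511} - 23852} = \sqrt{- \frac{36040925}{1511}} = \frac{5 i \sqrt{2178313507}}{1511}$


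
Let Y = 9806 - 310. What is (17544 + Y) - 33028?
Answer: -5988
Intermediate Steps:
Y = 9496
(17544 + Y) - 33028 = (17544 + 9496) - 33028 = 27040 - 33028 = -5988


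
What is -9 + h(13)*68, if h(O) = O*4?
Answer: 3527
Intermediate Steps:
h(O) = 4*O
-9 + h(13)*68 = -9 + (4*13)*68 = -9 + 52*68 = -9 + 3536 = 3527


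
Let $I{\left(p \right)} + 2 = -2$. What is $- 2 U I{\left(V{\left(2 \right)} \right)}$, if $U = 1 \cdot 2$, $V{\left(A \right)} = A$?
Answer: $16$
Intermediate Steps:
$I{\left(p \right)} = -4$ ($I{\left(p \right)} = -2 - 2 = -4$)
$U = 2$
$- 2 U I{\left(V{\left(2 \right)} \right)} = \left(-2\right) 2 \left(-4\right) = \left(-4\right) \left(-4\right) = 16$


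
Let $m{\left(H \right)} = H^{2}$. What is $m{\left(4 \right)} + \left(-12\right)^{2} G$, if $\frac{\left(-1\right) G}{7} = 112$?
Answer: $-112880$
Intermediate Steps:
$G = -784$ ($G = \left(-7\right) 112 = -784$)
$m{\left(4 \right)} + \left(-12\right)^{2} G = 4^{2} + \left(-12\right)^{2} \left(-784\right) = 16 + 144 \left(-784\right) = 16 - 112896 = -112880$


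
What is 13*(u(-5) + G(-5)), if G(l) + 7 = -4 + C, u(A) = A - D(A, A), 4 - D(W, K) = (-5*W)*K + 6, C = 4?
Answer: -1755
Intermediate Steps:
D(W, K) = -2 + 5*K*W (D(W, K) = 4 - ((-5*W)*K + 6) = 4 - (-5*K*W + 6) = 4 - (6 - 5*K*W) = 4 + (-6 + 5*K*W) = -2 + 5*K*W)
u(A) = 2 + A - 5*A² (u(A) = A - (-2 + 5*A*A) = A - (-2 + 5*A²) = A + (2 - 5*A²) = 2 + A - 5*A²)
G(l) = -7 (G(l) = -7 + (-4 + 4) = -7 + 0 = -7)
13*(u(-5) + G(-5)) = 13*((2 - 5 - 5*(-5)²) - 7) = 13*((2 - 5 - 5*25) - 7) = 13*((2 - 5 - 125) - 7) = 13*(-128 - 7) = 13*(-135) = -1755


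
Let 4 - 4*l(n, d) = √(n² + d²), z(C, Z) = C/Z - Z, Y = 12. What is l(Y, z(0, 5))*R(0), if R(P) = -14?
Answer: 63/2 ≈ 31.500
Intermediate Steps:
z(C, Z) = -Z + C/Z
l(n, d) = 1 - √(d² + n²)/4 (l(n, d) = 1 - √(n² + d²)/4 = 1 - √(d² + n²)/4)
l(Y, z(0, 5))*R(0) = (1 - √((-1*5 + 0/5)² + 12²)/4)*(-14) = (1 - √((-5 + 0*(⅕))² + 144)/4)*(-14) = (1 - √((-5 + 0)² + 144)/4)*(-14) = (1 - √((-5)² + 144)/4)*(-14) = (1 - √(25 + 144)/4)*(-14) = (1 - √169/4)*(-14) = (1 - ¼*13)*(-14) = (1 - 13/4)*(-14) = -9/4*(-14) = 63/2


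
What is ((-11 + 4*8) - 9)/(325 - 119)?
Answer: 6/103 ≈ 0.058252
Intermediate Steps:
((-11 + 4*8) - 9)/(325 - 119) = ((-11 + 32) - 9)/206 = (21 - 9)*(1/206) = 12*(1/206) = 6/103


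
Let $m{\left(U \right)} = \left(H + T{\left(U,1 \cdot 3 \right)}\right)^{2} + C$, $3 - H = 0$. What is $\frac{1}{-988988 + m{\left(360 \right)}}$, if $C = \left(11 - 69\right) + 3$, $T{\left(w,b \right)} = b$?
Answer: $- \frac{1}{989007} \approx -1.0111 \cdot 10^{-6}$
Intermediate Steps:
$H = 3$ ($H = 3 - 0 = 3 + 0 = 3$)
$C = -55$ ($C = -58 + 3 = -55$)
$m{\left(U \right)} = -19$ ($m{\left(U \right)} = \left(3 + 1 \cdot 3\right)^{2} - 55 = \left(3 + 3\right)^{2} - 55 = 6^{2} - 55 = 36 - 55 = -19$)
$\frac{1}{-988988 + m{\left(360 \right)}} = \frac{1}{-988988 - 19} = \frac{1}{-989007} = - \frac{1}{989007}$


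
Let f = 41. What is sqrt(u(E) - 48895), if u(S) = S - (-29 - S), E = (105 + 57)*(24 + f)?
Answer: I*sqrt(27806) ≈ 166.75*I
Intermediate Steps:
E = 10530 (E = (105 + 57)*(24 + 41) = 162*65 = 10530)
u(S) = 29 + 2*S (u(S) = S + (29 + S) = 29 + 2*S)
sqrt(u(E) - 48895) = sqrt((29 + 2*10530) - 48895) = sqrt((29 + 21060) - 48895) = sqrt(21089 - 48895) = sqrt(-27806) = I*sqrt(27806)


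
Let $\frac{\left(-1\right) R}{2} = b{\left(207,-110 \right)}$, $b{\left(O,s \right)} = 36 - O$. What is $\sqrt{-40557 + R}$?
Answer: $i \sqrt{40215} \approx 200.54 i$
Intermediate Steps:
$R = 342$ ($R = - 2 \left(36 - 207\right) = \left(-2\right) \left(-171\right) = 342$)
$\sqrt{-40557 + R} = \sqrt{-40557 + 342} = \sqrt{-40215} = i \sqrt{40215}$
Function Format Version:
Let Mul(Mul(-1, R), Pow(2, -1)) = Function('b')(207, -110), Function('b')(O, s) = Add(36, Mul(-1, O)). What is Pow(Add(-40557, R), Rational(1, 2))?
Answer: Mul(I, Pow(40215, Rational(1, 2))) ≈ Mul(200.54, I)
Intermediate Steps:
R = 342 (R = Mul(-2, Add(36, Mul(-1, 207))) = Mul(-2, Add(36, -207)) = Mul(-2, -171) = 342)
Pow(Add(-40557, R), Rational(1, 2)) = Pow(Add(-40557, 342), Rational(1, 2)) = Pow(-40215, Rational(1, 2)) = Mul(I, Pow(40215, Rational(1, 2)))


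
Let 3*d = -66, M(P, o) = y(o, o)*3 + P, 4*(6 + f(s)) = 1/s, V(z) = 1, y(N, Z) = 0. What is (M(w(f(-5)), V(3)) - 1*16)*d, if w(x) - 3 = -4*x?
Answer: -1232/5 ≈ -246.40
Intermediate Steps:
f(s) = -6 + 1/(4*s) (f(s) = -6 + (1/s)/4 = -6 + 1/(4*s))
w(x) = 3 - 4*x
M(P, o) = P (M(P, o) = 0*3 + P = 0 + P = P)
d = -22 (d = (⅓)*(-66) = -22)
(M(w(f(-5)), V(3)) - 1*16)*d = ((3 - 4*(-6 + (¼)/(-5))) - 1*16)*(-22) = ((3 - 4*(-6 + (¼)*(-⅕))) - 16)*(-22) = ((3 - 4*(-6 - 1/20)) - 16)*(-22) = ((3 - 4*(-121/20)) - 16)*(-22) = ((3 + 121/5) - 16)*(-22) = (136/5 - 16)*(-22) = (56/5)*(-22) = -1232/5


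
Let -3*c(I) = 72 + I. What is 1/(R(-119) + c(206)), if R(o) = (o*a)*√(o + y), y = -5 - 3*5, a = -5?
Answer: -6/3186781 - 5355*I*√139/442962559 ≈ -1.8828e-6 - 0.00014253*I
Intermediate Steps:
y = -20 (y = -5 - 15 = -20)
c(I) = -24 - I/3 (c(I) = -(72 + I)/3 = -24 - I/3)
R(o) = -5*o*√(-20 + o) (R(o) = (o*(-5))*√(o - 20) = (-5*o)*√(-20 + o) = -5*o*√(-20 + o))
1/(R(-119) + c(206)) = 1/(-5*(-119)*√(-20 - 119) + (-24 - ⅓*206)) = 1/(-5*(-119)*√(-139) + (-24 - 206/3)) = 1/(-5*(-119)*I*√139 - 278/3) = 1/(595*I*√139 - 278/3) = 1/(-278/3 + 595*I*√139)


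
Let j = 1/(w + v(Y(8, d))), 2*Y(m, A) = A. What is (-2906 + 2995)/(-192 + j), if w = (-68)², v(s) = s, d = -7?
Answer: -822449/1774270 ≈ -0.46354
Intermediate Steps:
Y(m, A) = A/2
w = 4624
j = 2/9241 (j = 1/(4624 + (½)*(-7)) = 1/(4624 - 7/2) = 1/(9241/2) = 2/9241 ≈ 0.00021643)
(-2906 + 2995)/(-192 + j) = (-2906 + 2995)/(-192 + 2/9241) = 89/(-1774270/9241) = 89*(-9241/1774270) = -822449/1774270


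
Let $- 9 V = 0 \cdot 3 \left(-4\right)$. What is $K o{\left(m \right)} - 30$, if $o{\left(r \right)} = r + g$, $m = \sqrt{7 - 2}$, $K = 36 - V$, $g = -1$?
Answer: $-66 + 36 \sqrt{5} \approx 14.498$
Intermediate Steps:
$V = 0$ ($V = - \frac{0 \cdot 3 \left(-4\right)}{9} = - \frac{0 \left(-4\right)}{9} = \left(- \frac{1}{9}\right) 0 = 0$)
$K = 36$ ($K = 36 - 0 = 36 + 0 = 36$)
$m = \sqrt{5} \approx 2.2361$
$o{\left(r \right)} = -1 + r$ ($o{\left(r \right)} = r - 1 = -1 + r$)
$K o{\left(m \right)} - 30 = 36 \left(-1 + \sqrt{5}\right) - 30 = \left(-36 + 36 \sqrt{5}\right) - 30 = -66 + 36 \sqrt{5}$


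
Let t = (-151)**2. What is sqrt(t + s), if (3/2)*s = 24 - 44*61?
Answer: sqrt(189249)/3 ≈ 145.01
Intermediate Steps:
s = -5320/3 (s = 2*(24 - 44*61)/3 = 2*(24 - 2684)/3 = (2/3)*(-2660) = -5320/3 ≈ -1773.3)
t = 22801
sqrt(t + s) = sqrt(22801 - 5320/3) = sqrt(63083/3) = sqrt(189249)/3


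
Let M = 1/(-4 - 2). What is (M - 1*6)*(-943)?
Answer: 34891/6 ≈ 5815.2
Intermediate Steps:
M = -⅙ (M = 1/(-6) = -⅙ ≈ -0.16667)
(M - 1*6)*(-943) = (-⅙ - 1*6)*(-943) = (-⅙ - 6)*(-943) = -37/6*(-943) = 34891/6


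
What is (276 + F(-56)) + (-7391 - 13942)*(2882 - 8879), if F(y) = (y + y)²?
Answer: 127946821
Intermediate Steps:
F(y) = 4*y² (F(y) = (2*y)² = 4*y²)
(276 + F(-56)) + (-7391 - 13942)*(2882 - 8879) = (276 + 4*(-56)²) + (-7391 - 13942)*(2882 - 8879) = (276 + 4*3136) - 21333*(-5997) = (276 + 12544) + 127934001 = 12820 + 127934001 = 127946821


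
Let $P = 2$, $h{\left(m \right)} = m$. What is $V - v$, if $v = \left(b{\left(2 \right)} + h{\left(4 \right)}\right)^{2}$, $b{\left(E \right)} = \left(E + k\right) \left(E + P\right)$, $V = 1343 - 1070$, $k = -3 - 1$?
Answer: $257$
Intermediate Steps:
$k = -4$ ($k = -3 - 1 = -4$)
$V = 273$
$b{\left(E \right)} = \left(-4 + E\right) \left(2 + E\right)$ ($b{\left(E \right)} = \left(E - 4\right) \left(E + 2\right) = \left(-4 + E\right) \left(2 + E\right)$)
$v = 16$ ($v = \left(\left(-8 + 2^{2} - 4\right) + 4\right)^{2} = \left(\left(-8 + 4 - 4\right) + 4\right)^{2} = \left(-8 + 4\right)^{2} = \left(-4\right)^{2} = 16$)
$V - v = 273 - 16 = 257$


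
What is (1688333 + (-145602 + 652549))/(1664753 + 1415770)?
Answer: 731760/1026841 ≈ 0.71263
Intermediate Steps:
(1688333 + (-145602 + 652549))/(1664753 + 1415770) = (1688333 + 506947)/3080523 = 2195280*(1/3080523) = 731760/1026841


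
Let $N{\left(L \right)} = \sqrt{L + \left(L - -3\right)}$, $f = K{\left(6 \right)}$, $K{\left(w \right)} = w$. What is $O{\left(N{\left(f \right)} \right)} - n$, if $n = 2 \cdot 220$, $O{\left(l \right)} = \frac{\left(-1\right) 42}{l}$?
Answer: $-440 - \frac{14 \sqrt{15}}{5} \approx -450.84$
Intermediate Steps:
$f = 6$
$N{\left(L \right)} = \sqrt{3 + 2 L}$ ($N{\left(L \right)} = \sqrt{L + \left(L + 3\right)} = \sqrt{L + \left(3 + L\right)} = \sqrt{3 + 2 L}$)
$O{\left(l \right)} = - \frac{42}{l}$
$n = 440$
$O{\left(N{\left(f \right)} \right)} - n = - \frac{42}{\sqrt{3 + 2 \cdot 6}} - 440 = - \frac{42}{\sqrt{3 + 12}} - 440 = - \frac{42}{\sqrt{15}} - 440 = - 42 \frac{\sqrt{15}}{15} - 440 = - \frac{14 \sqrt{15}}{5} - 440 = -440 - \frac{14 \sqrt{15}}{5}$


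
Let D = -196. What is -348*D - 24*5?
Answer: 68088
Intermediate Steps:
-348*D - 24*5 = -348*(-196) - 24*5 = 68208 - 120 = 68088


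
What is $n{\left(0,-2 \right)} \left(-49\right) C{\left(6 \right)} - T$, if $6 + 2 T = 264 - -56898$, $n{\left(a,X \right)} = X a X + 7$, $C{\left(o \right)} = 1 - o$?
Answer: $-26863$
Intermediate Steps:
$n{\left(a,X \right)} = 7 + a X^{2}$ ($n{\left(a,X \right)} = a X^{2} + 7 = 7 + a X^{2}$)
$T = 28578$ ($T = -3 + \frac{264 - -56898}{2} = -3 + \frac{264 + 56898}{2} = -3 + \frac{1}{2} \cdot 57162 = -3 + 28581 = 28578$)
$n{\left(0,-2 \right)} \left(-49\right) C{\left(6 \right)} - T = \left(7 + 0 \left(-2\right)^{2}\right) \left(-49\right) \left(1 - 6\right) - 28578 = \left(7 + 0 \cdot 4\right) \left(-49\right) \left(1 - 6\right) - 28578 = \left(7 + 0\right) \left(-49\right) \left(-5\right) - 28578 = 7 \left(-49\right) \left(-5\right) - 28578 = \left(-343\right) \left(-5\right) - 28578 = 1715 - 28578 = -26863$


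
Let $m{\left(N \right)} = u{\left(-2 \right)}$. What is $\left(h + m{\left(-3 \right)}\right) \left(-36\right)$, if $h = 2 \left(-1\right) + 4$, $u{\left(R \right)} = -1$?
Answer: $-36$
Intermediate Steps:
$m{\left(N \right)} = -1$
$h = 2$ ($h = -2 + 4 = 2$)
$\left(h + m{\left(-3 \right)}\right) \left(-36\right) = \left(2 - 1\right) \left(-36\right) = 1 \left(-36\right) = -36$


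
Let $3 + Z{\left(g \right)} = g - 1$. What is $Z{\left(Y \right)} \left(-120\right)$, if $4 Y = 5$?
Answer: $330$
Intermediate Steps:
$Y = \frac{5}{4}$ ($Y = \frac{1}{4} \cdot 5 = \frac{5}{4} \approx 1.25$)
$Z{\left(g \right)} = -4 + g$ ($Z{\left(g \right)} = -3 + \left(g - 1\right) = -3 + \left(-1 + g\right) = -4 + g$)
$Z{\left(Y \right)} \left(-120\right) = \left(-4 + \frac{5}{4}\right) \left(-120\right) = \left(- \frac{11}{4}\right) \left(-120\right) = 330$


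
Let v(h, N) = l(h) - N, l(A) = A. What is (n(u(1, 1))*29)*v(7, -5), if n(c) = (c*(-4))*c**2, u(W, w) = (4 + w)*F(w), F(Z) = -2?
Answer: 1392000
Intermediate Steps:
v(h, N) = h - N
u(W, w) = -8 - 2*w (u(W, w) = (4 + w)*(-2) = -8 - 2*w)
n(c) = -4*c**3 (n(c) = (-4*c)*c**2 = -4*c**3)
(n(u(1, 1))*29)*v(7, -5) = (-4*(-8 - 2*1)**3*29)*(7 - 1*(-5)) = (-4*(-8 - 2)**3*29)*(7 + 5) = (-4*(-10)**3*29)*12 = (-4*(-1000)*29)*12 = (4000*29)*12 = 116000*12 = 1392000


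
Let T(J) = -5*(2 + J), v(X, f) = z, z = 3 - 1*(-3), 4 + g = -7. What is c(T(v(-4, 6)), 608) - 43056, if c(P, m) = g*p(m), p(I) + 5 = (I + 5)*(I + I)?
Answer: -8242489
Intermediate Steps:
g = -11 (g = -4 - 7 = -11)
z = 6 (z = 3 + 3 = 6)
v(X, f) = 6
T(J) = -10 - 5*J
p(I) = -5 + 2*I*(5 + I) (p(I) = -5 + (I + 5)*(I + I) = -5 + (5 + I)*(2*I) = -5 + 2*I*(5 + I))
c(P, m) = 55 - 110*m - 22*m**2 (c(P, m) = -11*(-5 + 2*m**2 + 10*m) = 55 - 110*m - 22*m**2)
c(T(v(-4, 6)), 608) - 43056 = (55 - 110*608 - 22*608**2) - 43056 = (55 - 66880 - 22*369664) - 43056 = (55 - 66880 - 8132608) - 43056 = -8199433 - 43056 = -8242489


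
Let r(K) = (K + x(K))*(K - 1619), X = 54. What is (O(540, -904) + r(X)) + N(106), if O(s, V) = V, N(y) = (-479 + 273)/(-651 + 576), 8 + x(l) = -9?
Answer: -4410469/75 ≈ -58806.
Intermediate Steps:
x(l) = -17 (x(l) = -8 - 9 = -17)
N(y) = 206/75 (N(y) = -206/(-75) = -206*(-1/75) = 206/75)
r(K) = (-1619 + K)*(-17 + K) (r(K) = (K - 17)*(K - 1619) = (-17 + K)*(-1619 + K) = (-1619 + K)*(-17 + K))
(O(540, -904) + r(X)) + N(106) = (-904 + (27523 + 54**2 - 1636*54)) + 206/75 = (-904 + (27523 + 2916 - 88344)) + 206/75 = (-904 - 57905) + 206/75 = -58809 + 206/75 = -4410469/75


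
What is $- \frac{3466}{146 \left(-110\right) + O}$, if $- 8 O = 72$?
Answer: $\frac{3466}{16069} \approx 0.21569$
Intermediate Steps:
$O = -9$ ($O = \left(- \frac{1}{8}\right) 72 = -9$)
$- \frac{3466}{146 \left(-110\right) + O} = - \frac{3466}{146 \left(-110\right) - 9} = - \frac{3466}{-16060 - 9} = - \frac{3466}{-16069} = \left(-3466\right) \left(- \frac{1}{16069}\right) = \frac{3466}{16069}$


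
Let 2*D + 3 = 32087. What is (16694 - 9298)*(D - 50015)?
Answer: -251264308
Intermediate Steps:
D = 16042 (D = -3/2 + (½)*32087 = -3/2 + 32087/2 = 16042)
(16694 - 9298)*(D - 50015) = (16694 - 9298)*(16042 - 50015) = 7396*(-33973) = -251264308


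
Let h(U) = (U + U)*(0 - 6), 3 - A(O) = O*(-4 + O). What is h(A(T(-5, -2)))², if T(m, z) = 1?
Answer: 5184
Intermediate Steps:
A(O) = 3 - O*(-4 + O)
h(U) = -12*U (h(U) = (2*U)*(-6) = -12*U)
h(A(T(-5, -2)))² = (-12*(3 - 1*1² + 4*1))² = (-12*(3 - 1*1 + 4))² = (-12*(3 - 1 + 4))² = (-12*6)² = (-72)² = 5184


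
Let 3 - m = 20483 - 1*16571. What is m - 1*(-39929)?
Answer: 36020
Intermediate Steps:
m = -3909 (m = 3 - (20483 - 1*16571) = 3 - (20483 - 16571) = 3 - 1*3912 = 3 - 3912 = -3909)
m - 1*(-39929) = -3909 - 1*(-39929) = -3909 + 39929 = 36020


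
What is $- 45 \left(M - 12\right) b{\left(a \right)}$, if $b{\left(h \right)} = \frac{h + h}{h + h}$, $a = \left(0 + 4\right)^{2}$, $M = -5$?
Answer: $765$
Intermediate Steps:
$a = 16$ ($a = 4^{2} = 16$)
$b{\left(h \right)} = 1$ ($b{\left(h \right)} = \frac{2 h}{2 h} = 2 h \frac{1}{2 h} = 1$)
$- 45 \left(M - 12\right) b{\left(a \right)} = - 45 \left(-5 - 12\right) 1 = \left(-45\right) \left(-17\right) 1 = 765 \cdot 1 = 765$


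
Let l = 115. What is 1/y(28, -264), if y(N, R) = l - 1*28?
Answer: 1/87 ≈ 0.011494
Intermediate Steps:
y(N, R) = 87 (y(N, R) = 115 - 1*28 = 115 - 28 = 87)
1/y(28, -264) = 1/87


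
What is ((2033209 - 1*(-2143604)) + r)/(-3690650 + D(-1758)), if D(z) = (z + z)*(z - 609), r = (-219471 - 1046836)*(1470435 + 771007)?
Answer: -2838349517881/4631722 ≈ -6.1281e+5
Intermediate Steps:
r = -2838353694694 (r = -1266307*2241442 = -2838353694694)
D(z) = 2*z*(-609 + z) (D(z) = (2*z)*(-609 + z) = 2*z*(-609 + z))
((2033209 - 1*(-2143604)) + r)/(-3690650 + D(-1758)) = ((2033209 - 1*(-2143604)) - 2838353694694)/(-3690650 + 2*(-1758)*(-609 - 1758)) = ((2033209 + 2143604) - 2838353694694)/(-3690650 + 2*(-1758)*(-2367)) = (4176813 - 2838353694694)/(-3690650 + 8322372) = -2838349517881/4631722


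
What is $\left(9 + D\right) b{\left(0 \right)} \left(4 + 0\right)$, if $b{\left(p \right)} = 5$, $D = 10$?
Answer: $380$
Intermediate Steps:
$\left(9 + D\right) b{\left(0 \right)} \left(4 + 0\right) = \left(9 + 10\right) 5 \left(4 + 0\right) = 19 \cdot 5 \cdot 4 = 19 \cdot 20 = 380$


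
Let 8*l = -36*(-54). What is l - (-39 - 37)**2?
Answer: -5533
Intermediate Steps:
l = 243 (l = (-36*(-54))/8 = (1/8)*1944 = 243)
l - (-39 - 37)**2 = 243 - (-39 - 37)**2 = 243 - 1*(-76)**2 = 243 - 1*5776 = 243 - 5776 = -5533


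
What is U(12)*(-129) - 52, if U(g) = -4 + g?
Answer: -1084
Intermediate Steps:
U(12)*(-129) - 52 = (-4 + 12)*(-129) - 52 = 8*(-129) - 52 = -1032 - 52 = -1084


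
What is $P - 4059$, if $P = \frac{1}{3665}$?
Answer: $- \frac{14876234}{3665} \approx -4059.0$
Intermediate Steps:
$P = \frac{1}{3665} \approx 0.00027285$
$P - 4059 = \frac{1}{3665} - 4059 = - \frac{14876234}{3665}$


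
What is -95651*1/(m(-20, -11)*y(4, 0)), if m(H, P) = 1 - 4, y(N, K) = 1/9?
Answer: 286953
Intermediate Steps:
y(N, K) = ⅑
m(H, P) = -3
-95651*1/(m(-20, -11)*y(4, 0)) = -95651/((⅑)*(-3)) = -95651/(-⅓) = -95651*(-3) = 286953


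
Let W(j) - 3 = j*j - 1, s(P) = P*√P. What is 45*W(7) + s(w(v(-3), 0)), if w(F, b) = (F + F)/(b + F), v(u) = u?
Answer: 2295 + 2*√2 ≈ 2297.8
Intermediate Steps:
w(F, b) = 2*F/(F + b) (w(F, b) = (2*F)/(F + b) = 2*F/(F + b))
s(P) = P^(3/2)
W(j) = 2 + j² (W(j) = 3 + (j*j - 1) = 3 + (j² - 1) = 3 + (-1 + j²) = 2 + j²)
45*W(7) + s(w(v(-3), 0)) = 45*(2 + 7²) + (2*(-3)/(-3 + 0))^(3/2) = 45*(2 + 49) + (2*(-3)/(-3))^(3/2) = 45*51 + (2*(-3)*(-⅓))^(3/2) = 2295 + 2^(3/2) = 2295 + 2*√2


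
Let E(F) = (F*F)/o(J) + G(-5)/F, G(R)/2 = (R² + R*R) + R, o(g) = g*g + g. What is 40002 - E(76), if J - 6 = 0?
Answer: 31810907/798 ≈ 39863.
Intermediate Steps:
J = 6 (J = 6 + 0 = 6)
o(g) = g + g² (o(g) = g² + g = g + g²)
G(R) = 2*R + 4*R² (G(R) = 2*((R² + R*R) + R) = 2*((R² + R²) + R) = 2*(2*R² + R) = 2*(R + 2*R²) = 2*R + 4*R²)
E(F) = 90/F + F²/42 (E(F) = (F*F)/((6*(1 + 6))) + (2*(-5)*(1 + 2*(-5)))/F = F²/((6*7)) + (2*(-5)*(1 - 10))/F = F²/42 + (2*(-5)*(-9))/F = F²*(1/42) + 90/F = F²/42 + 90/F = 90/F + F²/42)
40002 - E(76) = 40002 - (3780 + 76³)/(42*76) = 40002 - (3780 + 438976)/(42*76) = 40002 - 442756/(42*76) = 40002 - 1*110689/798 = 40002 - 110689/798 = 31810907/798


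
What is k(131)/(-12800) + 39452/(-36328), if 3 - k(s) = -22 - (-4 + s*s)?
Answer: -70573331/29062400 ≈ -2.4283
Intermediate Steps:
k(s) = 21 + s² (k(s) = 3 - (-22 - (-4 + s*s)) = 3 - (-22 - (-4 + s²)) = 3 - (-22 + (4 - s²)) = 3 - (-18 - s²) = 3 + (18 + s²) = 21 + s²)
k(131)/(-12800) + 39452/(-36328) = (21 + 131²)/(-12800) + 39452/(-36328) = (21 + 17161)*(-1/12800) + 39452*(-1/36328) = 17182*(-1/12800) - 9863/9082 = -8591/6400 - 9863/9082 = -70573331/29062400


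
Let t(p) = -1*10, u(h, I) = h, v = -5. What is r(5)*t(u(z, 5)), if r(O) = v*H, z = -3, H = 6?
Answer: 300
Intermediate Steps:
r(O) = -30 (r(O) = -5*6 = -30)
t(p) = -10
r(5)*t(u(z, 5)) = -30*(-10) = 300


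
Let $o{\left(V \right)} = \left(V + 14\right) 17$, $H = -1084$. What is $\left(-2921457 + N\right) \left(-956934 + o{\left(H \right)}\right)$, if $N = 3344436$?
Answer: $-412456974396$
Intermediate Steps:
$o{\left(V \right)} = 238 + 17 V$ ($o{\left(V \right)} = \left(14 + V\right) 17 = 238 + 17 V$)
$\left(-2921457 + N\right) \left(-956934 + o{\left(H \right)}\right) = \left(-2921457 + 3344436\right) \left(-956934 + \left(238 + 17 \left(-1084\right)\right)\right) = 422979 \left(-956934 + \left(238 - 18428\right)\right) = 422979 \left(-956934 - 18190\right) = 422979 \left(-975124\right) = -412456974396$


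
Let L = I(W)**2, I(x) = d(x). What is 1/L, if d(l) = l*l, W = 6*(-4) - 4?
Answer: 1/614656 ≈ 1.6269e-6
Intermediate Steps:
W = -28 (W = -24 - 4 = -28)
d(l) = l**2
I(x) = x**2
L = 614656 (L = ((-28)**2)**2 = 784**2 = 614656)
1/L = 1/614656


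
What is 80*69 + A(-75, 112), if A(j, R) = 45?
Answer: 5565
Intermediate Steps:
80*69 + A(-75, 112) = 80*69 + 45 = 5520 + 45 = 5565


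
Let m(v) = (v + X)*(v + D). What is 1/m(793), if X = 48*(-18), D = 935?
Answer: -1/122688 ≈ -8.1508e-6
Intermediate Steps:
X = -864
m(v) = (-864 + v)*(935 + v) (m(v) = (v - 864)*(v + 935) = (-864 + v)*(935 + v))
1/m(793) = 1/(-807840 + 793² + 71*793) = 1/(-807840 + 628849 + 56303) = 1/(-122688) = -1/122688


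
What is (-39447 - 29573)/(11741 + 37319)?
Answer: -3451/2453 ≈ -1.4068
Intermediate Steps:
(-39447 - 29573)/(11741 + 37319) = -69020/49060 = -69020*1/49060 = -3451/2453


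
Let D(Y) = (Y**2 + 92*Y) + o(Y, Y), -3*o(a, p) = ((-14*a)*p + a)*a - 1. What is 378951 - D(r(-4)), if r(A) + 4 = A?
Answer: 1146100/3 ≈ 3.8203e+5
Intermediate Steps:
r(A) = -4 + A
o(a, p) = 1/3 - a*(a - 14*a*p)/3 (o(a, p) = -(((-14*a)*p + a)*a - 1)/3 = -((-14*a*p + a)*a - 1)/3 = -((a - 14*a*p)*a - 1)/3 = -(a*(a - 14*a*p) - 1)/3 = -(-1 + a*(a - 14*a*p))/3 = 1/3 - a*(a - 14*a*p)/3)
D(Y) = 1/3 + 92*Y + 2*Y**2/3 + 14*Y**3/3 (D(Y) = (Y**2 + 92*Y) + (1/3 - Y**2/3 + 14*Y*Y**2/3) = (Y**2 + 92*Y) + (1/3 - Y**2/3 + 14*Y**3/3) = 1/3 + 92*Y + 2*Y**2/3 + 14*Y**3/3)
378951 - D(r(-4)) = 378951 - (1/3 + 92*(-4 - 4) + 2*(-4 - 4)**2/3 + 14*(-4 - 4)**3/3) = 378951 - (1/3 + 92*(-8) + (2/3)*(-8)**2 + (14/3)*(-8)**3) = 378951 - (1/3 - 736 + (2/3)*64 + (14/3)*(-512)) = 378951 - (1/3 - 736 + 128/3 - 7168/3) = 378951 - 1*(-9247/3) = 378951 + 9247/3 = 1146100/3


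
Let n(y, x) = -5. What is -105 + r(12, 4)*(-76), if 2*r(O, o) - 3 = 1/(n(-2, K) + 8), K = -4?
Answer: -695/3 ≈ -231.67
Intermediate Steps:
r(O, o) = 5/3 (r(O, o) = 3/2 + 1/(2*(-5 + 8)) = 3/2 + (1/2)/3 = 3/2 + (1/2)*(1/3) = 3/2 + 1/6 = 5/3)
-105 + r(12, 4)*(-76) = -105 + (5/3)*(-76) = -105 - 380/3 = -695/3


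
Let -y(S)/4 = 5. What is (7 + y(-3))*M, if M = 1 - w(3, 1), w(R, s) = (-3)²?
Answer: 104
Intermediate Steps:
y(S) = -20 (y(S) = -4*5 = -20)
w(R, s) = 9
M = -8 (M = 1 - 1*9 = 1 - 9 = -8)
(7 + y(-3))*M = (7 - 20)*(-8) = -13*(-8) = 104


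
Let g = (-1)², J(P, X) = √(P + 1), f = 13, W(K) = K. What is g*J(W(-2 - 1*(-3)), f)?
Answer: √2 ≈ 1.4142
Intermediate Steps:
J(P, X) = √(1 + P)
g = 1
g*J(W(-2 - 1*(-3)), f) = 1*√(1 + (-2 - 1*(-3))) = 1*√(1 + (-2 + 3)) = 1*√(1 + 1) = 1*√2 = √2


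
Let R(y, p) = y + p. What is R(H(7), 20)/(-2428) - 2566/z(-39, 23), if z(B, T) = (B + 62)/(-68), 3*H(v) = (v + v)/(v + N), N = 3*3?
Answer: 10167753535/1340256 ≈ 7586.4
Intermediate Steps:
N = 9
H(v) = 2*v/(3*(9 + v)) (H(v) = ((v + v)/(v + 9))/3 = ((2*v)/(9 + v))/3 = (2*v/(9 + v))/3 = 2*v/(3*(9 + v)))
z(B, T) = -31/34 - B/68 (z(B, T) = (62 + B)*(-1/68) = -31/34 - B/68)
R(y, p) = p + y
R(H(7), 20)/(-2428) - 2566/z(-39, 23) = (20 + (2/3)*7/(9 + 7))/(-2428) - 2566/(-31/34 - 1/68*(-39)) = (20 + (2/3)*7/16)*(-1/2428) - 2566/(-31/34 + 39/68) = (20 + (2/3)*7*(1/16))*(-1/2428) - 2566/(-23/68) = (20 + 7/24)*(-1/2428) - 2566*(-68/23) = (487/24)*(-1/2428) + 174488/23 = -487/58272 + 174488/23 = 10167753535/1340256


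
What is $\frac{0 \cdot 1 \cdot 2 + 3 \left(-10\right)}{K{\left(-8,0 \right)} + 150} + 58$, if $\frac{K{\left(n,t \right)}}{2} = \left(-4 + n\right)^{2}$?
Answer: $\frac{4229}{73} \approx 57.932$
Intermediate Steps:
$K{\left(n,t \right)} = 2 \left(-4 + n\right)^{2}$
$\frac{0 \cdot 1 \cdot 2 + 3 \left(-10\right)}{K{\left(-8,0 \right)} + 150} + 58 = \frac{0 \cdot 1 \cdot 2 + 3 \left(-10\right)}{2 \left(-4 - 8\right)^{2} + 150} + 58 = \frac{0 \cdot 2 - 30}{2 \left(-12\right)^{2} + 150} + 58 = \frac{0 - 30}{2 \cdot 144 + 150} + 58 = - \frac{30}{288 + 150} + 58 = - \frac{30}{438} + 58 = \left(-30\right) \frac{1}{438} + 58 = - \frac{5}{73} + 58 = \frac{4229}{73}$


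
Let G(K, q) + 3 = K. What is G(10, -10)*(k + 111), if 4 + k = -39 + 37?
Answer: 735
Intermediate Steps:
G(K, q) = -3 + K
k = -6 (k = -4 + (-39 + 37) = -4 - 2 = -6)
G(10, -10)*(k + 111) = (-3 + 10)*(-6 + 111) = 7*105 = 735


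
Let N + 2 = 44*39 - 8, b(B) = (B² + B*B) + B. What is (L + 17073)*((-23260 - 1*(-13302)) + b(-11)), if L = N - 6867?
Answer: -115868024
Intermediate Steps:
b(B) = B + 2*B² (b(B) = (B² + B²) + B = 2*B² + B = B + 2*B²)
N = 1706 (N = -2 + (44*39 - 8) = -2 + (1716 - 8) = -2 + 1708 = 1706)
L = -5161 (L = 1706 - 6867 = -5161)
(L + 17073)*((-23260 - 1*(-13302)) + b(-11)) = (-5161 + 17073)*((-23260 - 1*(-13302)) - 11*(1 + 2*(-11))) = 11912*((-23260 + 13302) - 11*(1 - 22)) = 11912*(-9958 - 11*(-21)) = 11912*(-9958 + 231) = 11912*(-9727) = -115868024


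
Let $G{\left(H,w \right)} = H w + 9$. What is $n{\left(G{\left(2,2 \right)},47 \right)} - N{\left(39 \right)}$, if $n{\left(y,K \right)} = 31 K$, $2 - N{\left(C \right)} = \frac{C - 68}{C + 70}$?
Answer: $\frac{158566}{109} \approx 1454.7$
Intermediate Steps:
$N{\left(C \right)} = 2 - \frac{-68 + C}{70 + C}$ ($N{\left(C \right)} = 2 - \frac{C - 68}{C + 70} = 2 - \frac{-68 + C}{70 + C}$)
$G{\left(H,w \right)} = 9 + H w$
$n{\left(G{\left(2,2 \right)},47 \right)} - N{\left(39 \right)} = 31 \cdot 47 - \frac{208 + 39}{70 + 39} = 1457 - \frac{1}{109} \cdot 247 = 1457 - \frac{247}{109} = \frac{158566}{109}$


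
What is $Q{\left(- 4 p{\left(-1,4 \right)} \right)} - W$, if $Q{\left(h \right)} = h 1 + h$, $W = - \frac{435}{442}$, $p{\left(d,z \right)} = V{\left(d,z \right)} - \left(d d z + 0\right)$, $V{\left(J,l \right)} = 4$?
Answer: $\frac{435}{442} \approx 0.98416$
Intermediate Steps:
$p{\left(d,z \right)} = 4 - z d^{2}$ ($p{\left(d,z \right)} = 4 - \left(d d z + 0\right) = 4 - \left(d^{2} z + 0\right) = 4 - \left(z d^{2} + 0\right) = 4 - z d^{2}$)
$W = - \frac{435}{442}$ ($W = \left(-435\right) \frac{1}{442} = - \frac{435}{442} \approx -0.98416$)
$Q{\left(h \right)} = 2 h$ ($Q{\left(h \right)} = h + h = 2 h$)
$Q{\left(- 4 p{\left(-1,4 \right)} \right)} - W = 2 \left(- 4 \left(4 - 4 \left(-1\right)^{2}\right)\right) - - \frac{435}{442} = 2 \left(- 4 \left(4 - 4 \cdot 1\right)\right) + \frac{435}{442} = 2 \left(- 4 \left(4 - 4\right)\right) + \frac{435}{442} = 2 \left(\left(-4\right) 0\right) + \frac{435}{442} = 2 \cdot 0 + \frac{435}{442} = 0 + \frac{435}{442} = \frac{435}{442}$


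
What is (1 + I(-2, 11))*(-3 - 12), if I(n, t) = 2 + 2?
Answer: -75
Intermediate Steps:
I(n, t) = 4
(1 + I(-2, 11))*(-3 - 12) = (1 + 4)*(-3 - 12) = 5*(-15) = -75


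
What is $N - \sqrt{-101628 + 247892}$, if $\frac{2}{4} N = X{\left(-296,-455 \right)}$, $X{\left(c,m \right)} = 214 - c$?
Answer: $1020 - 2 \sqrt{36566} \approx 637.56$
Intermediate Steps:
$N = 1020$ ($N = 2 \left(214 - -296\right) = 2 \left(214 + 296\right) = 2 \cdot 510 = 1020$)
$N - \sqrt{-101628 + 247892} = 1020 - \sqrt{-101628 + 247892} = 1020 - \sqrt{146264} = 1020 - 2 \sqrt{36566}$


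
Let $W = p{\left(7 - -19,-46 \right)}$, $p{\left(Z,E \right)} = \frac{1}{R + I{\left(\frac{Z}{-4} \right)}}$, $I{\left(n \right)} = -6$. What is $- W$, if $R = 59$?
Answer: $- \frac{1}{53} \approx -0.018868$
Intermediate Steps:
$p{\left(Z,E \right)} = \frac{1}{53}$ ($p{\left(Z,E \right)} = \frac{1}{59 - 6} = \frac{1}{53}$)
$W = \frac{1}{53} \approx 0.018868$
$- W = \left(-1\right) \frac{1}{53} = - \frac{1}{53}$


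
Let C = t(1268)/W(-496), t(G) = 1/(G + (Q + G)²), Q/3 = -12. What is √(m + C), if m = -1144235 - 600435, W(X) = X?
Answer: I*√1719579726100091002187/31394568 ≈ 1320.9*I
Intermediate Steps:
Q = -36 (Q = 3*(-12) = -36)
t(G) = 1/(G + (-36 + G)²)
m = -1744670
C = -1/753469632 (C = 1/((1268 + (-36 + 1268)²)*(-496)) = -1/496/(1268 + 1232²) = -1/496/(1268 + 1517824) = -1/496/1519092 = (1/1519092)*(-1/496) = -1/753469632 ≈ -1.3272e-9)
√(m + C) = √(-1744670 - 1/753469632) = √(-1314555862861441/753469632) = I*√1719579726100091002187/31394568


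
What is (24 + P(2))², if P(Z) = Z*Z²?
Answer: 1024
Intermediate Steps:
P(Z) = Z³
(24 + P(2))² = (24 + 2³)² = (24 + 8)² = 32² = 1024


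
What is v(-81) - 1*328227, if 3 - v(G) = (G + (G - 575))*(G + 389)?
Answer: -101228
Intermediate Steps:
v(G) = 3 - (-575 + 2*G)*(389 + G) (v(G) = 3 - (G + (G - 575))*(G + 389) = 3 - (G + (-575 + G))*(389 + G) = 3 - (-575 + 2*G)*(389 + G))
v(-81) - 1*328227 = (223678 - 203*(-81) - 2*(-81)²) - 1*328227 = (223678 + 16443 - 2*6561) - 328227 = (223678 + 16443 - 13122) - 328227 = 226999 - 328227 = -101228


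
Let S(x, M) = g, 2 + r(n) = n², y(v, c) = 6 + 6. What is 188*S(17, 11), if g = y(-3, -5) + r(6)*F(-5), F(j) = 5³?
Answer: 801256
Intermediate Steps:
y(v, c) = 12
r(n) = -2 + n²
F(j) = 125
g = 4262 (g = 12 + (-2 + 6²)*125 = 12 + (-2 + 36)*125 = 12 + 34*125 = 12 + 4250 = 4262)
S(x, M) = 4262
188*S(17, 11) = 188*4262 = 801256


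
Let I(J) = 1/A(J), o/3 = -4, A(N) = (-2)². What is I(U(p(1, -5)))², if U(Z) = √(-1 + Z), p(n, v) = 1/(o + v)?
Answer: 1/16 ≈ 0.062500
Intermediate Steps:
A(N) = 4
o = -12 (o = 3*(-4) = -12)
p(n, v) = 1/(-12 + v)
I(J) = ¼ (I(J) = 1/4 = ¼)
I(U(p(1, -5)))² = (¼)² = 1/16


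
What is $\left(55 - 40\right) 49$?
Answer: $735$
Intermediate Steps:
$\left(55 - 40\right) 49 = 15 \cdot 49 = 735$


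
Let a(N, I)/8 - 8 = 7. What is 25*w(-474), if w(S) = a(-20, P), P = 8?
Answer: 3000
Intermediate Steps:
a(N, I) = 120 (a(N, I) = 64 + 8*7 = 64 + 56 = 120)
w(S) = 120
25*w(-474) = 25*120 = 3000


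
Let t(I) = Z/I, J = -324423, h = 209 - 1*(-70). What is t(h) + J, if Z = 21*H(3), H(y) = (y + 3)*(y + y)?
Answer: -10057029/31 ≈ -3.2442e+5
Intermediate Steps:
h = 279 (h = 209 + 70 = 279)
H(y) = 2*y*(3 + y) (H(y) = (3 + y)*(2*y) = 2*y*(3 + y))
Z = 756 (Z = 21*(2*3*(3 + 3)) = 21*(2*3*6) = 21*36 = 756)
t(I) = 756/I
t(h) + J = 756/279 - 324423 = 756*(1/279) - 324423 = 84/31 - 324423 = -10057029/31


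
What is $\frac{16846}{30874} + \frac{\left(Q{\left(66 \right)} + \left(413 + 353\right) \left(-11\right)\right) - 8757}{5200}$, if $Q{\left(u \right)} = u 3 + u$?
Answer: $- \frac{217379003}{80272400} \approx -2.708$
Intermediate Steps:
$Q{\left(u \right)} = 4 u$ ($Q{\left(u \right)} = 3 u + u = 4 u$)
$\frac{16846}{30874} + \frac{\left(Q{\left(66 \right)} + \left(413 + 353\right) \left(-11\right)\right) - 8757}{5200} = \frac{16846}{30874} + \frac{\left(4 \cdot 66 + \left(413 + 353\right) \left(-11\right)\right) - 8757}{5200} = 16846 \cdot \frac{1}{30874} + \left(\left(264 + 766 \left(-11\right)\right) - 8757\right) \frac{1}{5200} = \frac{8423}{15437} + \left(\left(264 - 8426\right) - 8757\right) \frac{1}{5200} = \frac{8423}{15437} + \left(-8162 - 8757\right) \frac{1}{5200} = \frac{8423}{15437} - \frac{16919}{5200} = - \frac{217379003}{80272400}$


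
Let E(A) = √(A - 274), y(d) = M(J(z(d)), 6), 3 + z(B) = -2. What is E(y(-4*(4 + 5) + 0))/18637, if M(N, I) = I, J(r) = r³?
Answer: 2*I*√67/18637 ≈ 0.0008784*I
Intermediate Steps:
z(B) = -5 (z(B) = -3 - 2 = -5)
y(d) = 6
E(A) = √(-274 + A)
E(y(-4*(4 + 5) + 0))/18637 = √(-274 + 6)/18637 = √(-268)*(1/18637) = (2*I*√67)*(1/18637) = 2*I*√67/18637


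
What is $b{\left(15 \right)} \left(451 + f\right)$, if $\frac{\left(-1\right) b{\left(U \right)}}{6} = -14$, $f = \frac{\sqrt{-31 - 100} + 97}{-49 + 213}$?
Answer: $\frac{1555281}{41} + \frac{21 i \sqrt{131}}{41} \approx 37934.0 + 5.8623 i$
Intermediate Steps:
$f = \frac{97}{164} + \frac{i \sqrt{131}}{164}$ ($f = \frac{\sqrt{-131} + 97}{164} = \left(i \sqrt{131} + 97\right) \frac{1}{164} = \left(97 + i \sqrt{131}\right) \frac{1}{164} = \frac{97}{164} + \frac{i \sqrt{131}}{164} \approx 0.59146 + 0.06979 i$)
$b{\left(U \right)} = 84$ ($b{\left(U \right)} = \left(-6\right) \left(-14\right) = 84$)
$b{\left(15 \right)} \left(451 + f\right) = 84 \left(451 + \left(\frac{97}{164} + \frac{i \sqrt{131}}{164}\right)\right) = 84 \left(\frac{74061}{164} + \frac{i \sqrt{131}}{164}\right) = \frac{1555281}{41} + \frac{21 i \sqrt{131}}{41}$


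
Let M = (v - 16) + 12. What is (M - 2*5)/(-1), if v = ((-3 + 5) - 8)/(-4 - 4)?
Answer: 53/4 ≈ 13.250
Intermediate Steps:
v = ¾ (v = (2 - 8)/(-8) = -6*(-⅛) = ¾ ≈ 0.75000)
M = -13/4 (M = (¾ - 16) + 12 = -61/4 + 12 = -13/4 ≈ -3.2500)
(M - 2*5)/(-1) = (-13/4 - 2*5)/(-1) = -(-13/4 - 10) = -1*(-53/4) = 53/4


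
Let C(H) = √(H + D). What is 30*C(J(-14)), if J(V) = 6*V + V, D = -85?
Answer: 30*I*√183 ≈ 405.83*I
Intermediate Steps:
J(V) = 7*V
C(H) = √(-85 + H) (C(H) = √(H - 85) = √(-85 + H))
30*C(J(-14)) = 30*√(-85 + 7*(-14)) = 30*√(-85 - 98) = 30*√(-183) = 30*(I*√183) = 30*I*√183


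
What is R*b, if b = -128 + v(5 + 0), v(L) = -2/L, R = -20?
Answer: 2568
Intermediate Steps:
b = -642/5 (b = -128 - 2/(5 + 0) = -128 - 2/5 = -642/5 ≈ -128.40)
R*b = -20*(-642/5) = 2568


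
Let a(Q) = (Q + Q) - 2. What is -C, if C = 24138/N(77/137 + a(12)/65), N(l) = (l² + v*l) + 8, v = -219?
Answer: 957059932725/7469958572 ≈ 128.12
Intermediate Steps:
a(Q) = -2 + 2*Q (a(Q) = 2*Q - 2 = -2 + 2*Q)
N(l) = 8 + l² - 219*l (N(l) = (l² - 219*l) + 8 = 8 + l² - 219*l)
C = -957059932725/7469958572 (C = 24138/(8 + (77/137 + (-2 + 2*12)/65)² - 219*(77/137 + (-2 + 2*12)/65)) = 24138/(8 + (77*(1/137) + (-2 + 24)*(1/65))² - 219*(77*(1/137) + (-2 + 24)*(1/65))) = 24138/(8 + (77/137 + 22*(1/65))² - 219*(77/137 + 22*(1/65))) = 24138/(8 + (77/137 + 22/65)² - 219*(77/137 + 22/65)) = 24138/(8 + (8019/8905)² - 219*8019/8905) = 24138/(8 + 64304361/79299025 - 1756161/8905) = 24138/(-14939917144/79299025) = 24138*(-79299025/14939917144) = -957059932725/7469958572 ≈ -128.12)
-C = -1*(-957059932725/7469958572) = 957059932725/7469958572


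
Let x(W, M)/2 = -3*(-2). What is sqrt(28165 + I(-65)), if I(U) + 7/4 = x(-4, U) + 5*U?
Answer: sqrt(111401)/2 ≈ 166.88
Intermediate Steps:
x(W, M) = 12 (x(W, M) = 2*(-3*(-2)) = 2*6 = 12)
I(U) = 41/4 + 5*U (I(U) = -7/4 + (12 + 5*U) = 41/4 + 5*U)
sqrt(28165 + I(-65)) = sqrt(28165 + (41/4 + 5*(-65))) = sqrt(28165 + (41/4 - 325)) = sqrt(28165 - 1259/4) = sqrt(111401/4) = sqrt(111401)/2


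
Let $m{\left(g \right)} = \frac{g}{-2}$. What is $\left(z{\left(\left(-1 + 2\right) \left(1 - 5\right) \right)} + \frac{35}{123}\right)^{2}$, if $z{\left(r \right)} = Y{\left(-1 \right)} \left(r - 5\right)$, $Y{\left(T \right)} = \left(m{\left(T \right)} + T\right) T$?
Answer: $\frac{1075369}{60516} \approx 17.77$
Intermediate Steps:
$m{\left(g \right)} = - \frac{g}{2}$ ($m{\left(g \right)} = g \left(- \frac{1}{2}\right) = - \frac{g}{2}$)
$Y{\left(T \right)} = \frac{T^{2}}{2}$ ($Y{\left(T \right)} = \left(- \frac{T}{2} + T\right) T = \frac{T}{2} T = \frac{T^{2}}{2}$)
$z{\left(r \right)} = - \frac{5}{2} + \frac{r}{2}$ ($z{\left(r \right)} = \frac{\left(-1\right)^{2}}{2} \left(r - 5\right) = \frac{1}{2} \cdot 1 \left(-5 + r\right) = \frac{-5 + r}{2} = - \frac{5}{2} + \frac{r}{2}$)
$\left(z{\left(\left(-1 + 2\right) \left(1 - 5\right) \right)} + \frac{35}{123}\right)^{2} = \left(\left(- \frac{5}{2} + \frac{\left(-1 + 2\right) \left(1 - 5\right)}{2}\right) + \frac{35}{123}\right)^{2} = \left(\left(- \frac{5}{2} + \frac{1 \left(-4\right)}{2}\right) + 35 \cdot \frac{1}{123}\right)^{2} = \left(\left(- \frac{5}{2} + \frac{1}{2} \left(-4\right)\right) + \frac{35}{123}\right)^{2} = \left(\left(- \frac{5}{2} - 2\right) + \frac{35}{123}\right)^{2} = \left(- \frac{9}{2} + \frac{35}{123}\right)^{2} = \left(- \frac{1037}{246}\right)^{2} = \frac{1075369}{60516}$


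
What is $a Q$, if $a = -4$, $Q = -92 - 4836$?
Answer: $19712$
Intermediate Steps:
$Q = -4928$ ($Q = -92 - 4836 = -4928$)
$a Q = \left(-4\right) \left(-4928\right) = 19712$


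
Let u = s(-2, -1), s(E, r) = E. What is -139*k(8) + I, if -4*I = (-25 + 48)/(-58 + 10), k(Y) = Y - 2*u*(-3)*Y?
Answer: 2348567/192 ≈ 12232.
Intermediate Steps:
u = -2
k(Y) = -11*Y (k(Y) = Y - 2*(-2*(-3))*Y = Y - 12*Y = -11*Y)
I = 23/192 (I = -(-25 + 48)/(4*(-58 + 10)) = -23/(4*(-48)) = -23*(-1)/(4*48) = -1/4*(-23/48) = 23/192 ≈ 0.11979)
-139*k(8) + I = -(-1529)*8 + 23/192 = -139*(-88) + 23/192 = 12232 + 23/192 = 2348567/192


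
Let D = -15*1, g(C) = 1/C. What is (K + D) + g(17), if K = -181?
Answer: -3331/17 ≈ -195.94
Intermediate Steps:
D = -15
(K + D) + g(17) = (-181 - 15) + 1/17 = -196 + 1/17 = -3331/17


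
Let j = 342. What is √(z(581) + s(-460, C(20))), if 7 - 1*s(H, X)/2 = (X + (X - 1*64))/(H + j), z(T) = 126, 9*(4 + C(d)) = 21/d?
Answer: √434795190/1770 ≈ 11.781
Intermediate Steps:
C(d) = -4 + 7/(3*d) (C(d) = -4 + (21/d)/9 = -4 + 7/(3*d))
s(H, X) = 14 - 2*(-64 + 2*X)/(342 + H) (s(H, X) = 14 - 2*(X + (X - 1*64))/(H + 342) = 14 - 2*(X + (X - 64))/(342 + H) = 14 - 2*(X + (-64 + X))/(342 + H) = 14 - 2*(-64 + 2*X)/(342 + H))
√(z(581) + s(-460, C(20))) = √(126 + 2*(2458 - 2*(-4 + (7/3)/20) + 7*(-460))/(342 - 460)) = √(126 + 2*(2458 - 2*(-4 + (7/3)*(1/20)) - 3220)/(-118)) = √(126 + 2*(-1/118)*(2458 - 2*(-4 + 7/60) - 3220)) = √(126 + 2*(-1/118)*(2458 - 2*(-233/60) - 3220)) = √(126 + 2*(-1/118)*(2458 + 233/30 - 3220)) = √(126 + 2*(-1/118)*(-22627/30)) = √(126 + 22627/1770) = √(245647/1770) = √434795190/1770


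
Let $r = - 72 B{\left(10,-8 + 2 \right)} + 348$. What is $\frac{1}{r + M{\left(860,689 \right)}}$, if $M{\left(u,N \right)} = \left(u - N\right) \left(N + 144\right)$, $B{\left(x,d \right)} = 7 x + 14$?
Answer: $\frac{1}{136743} \approx 7.313 \cdot 10^{-6}$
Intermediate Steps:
$B{\left(x,d \right)} = 14 + 7 x$
$M{\left(u,N \right)} = \left(144 + N\right) \left(u - N\right)$ ($M{\left(u,N \right)} = \left(u - N\right) \left(144 + N\right) = \left(144 + N\right) \left(u - N\right)$)
$r = -5700$ ($r = - 72 \left(14 + 7 \cdot 10\right) + 348 = - 72 \left(14 + 70\right) + 348 = \left(-72\right) 84 + 348 = -6048 + 348 = -5700$)
$\frac{1}{r + M{\left(860,689 \right)}} = \frac{1}{-5700 + \left(- 689^{2} - 99216 + 144 \cdot 860 + 689 \cdot 860\right)} = \frac{1}{-5700 + \left(\left(-1\right) 474721 - 99216 + 123840 + 592540\right)} = \frac{1}{-5700 + \left(-474721 - 99216 + 123840 + 592540\right)} = \frac{1}{-5700 + 142443} = \frac{1}{136743}$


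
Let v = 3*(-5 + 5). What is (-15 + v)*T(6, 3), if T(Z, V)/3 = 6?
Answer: -270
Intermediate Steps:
T(Z, V) = 18 (T(Z, V) = 3*6 = 18)
v = 0 (v = 3*0 = 0)
(-15 + v)*T(6, 3) = (-15 + 0)*18 = -15*18 = -270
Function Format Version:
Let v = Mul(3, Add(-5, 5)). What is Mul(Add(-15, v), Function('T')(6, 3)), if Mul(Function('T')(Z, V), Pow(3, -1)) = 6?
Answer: -270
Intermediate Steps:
Function('T')(Z, V) = 18 (Function('T')(Z, V) = Mul(3, 6) = 18)
v = 0 (v = Mul(3, 0) = 0)
Mul(Add(-15, v), Function('T')(6, 3)) = Mul(Add(-15, 0), 18) = Mul(-15, 18) = -270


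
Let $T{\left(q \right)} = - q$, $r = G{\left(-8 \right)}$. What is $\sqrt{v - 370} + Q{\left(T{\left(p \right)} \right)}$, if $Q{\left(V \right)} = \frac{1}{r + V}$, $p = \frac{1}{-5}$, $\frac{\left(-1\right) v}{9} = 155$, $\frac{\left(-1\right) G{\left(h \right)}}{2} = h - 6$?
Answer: $\frac{5}{141} + i \sqrt{1765} \approx 0.035461 + 42.012 i$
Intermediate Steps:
$G{\left(h \right)} = 12 - 2 h$ ($G{\left(h \right)} = - 2 \left(h - 6\right) = - 2 \left(-6 + h\right) = 12 - 2 h$)
$v = -1395$ ($v = \left(-9\right) 155 = -1395$)
$r = 28$ ($r = 12 - -16 = 12 + 16 = 28$)
$p = - \frac{1}{5} \approx -0.2$
$Q{\left(V \right)} = \frac{1}{28 + V}$
$\sqrt{v - 370} + Q{\left(T{\left(p \right)} \right)} = \sqrt{-1395 - 370} + \frac{1}{28 - - \frac{1}{5}} = \sqrt{-1765} + \frac{1}{28 + \frac{1}{5}} = i \sqrt{1765} + \frac{1}{\frac{141}{5}} = i \sqrt{1765} + \frac{5}{141} = \frac{5}{141} + i \sqrt{1765}$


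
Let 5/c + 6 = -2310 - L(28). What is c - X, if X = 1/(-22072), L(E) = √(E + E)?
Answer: -6255749/2959744840 + √14/536380 ≈ -0.0021066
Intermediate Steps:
L(E) = √2*√E (L(E) = √(2*E) = √2*√E)
X = -1/22072 ≈ -4.5306e-5
c = 5/(-2316 - 2*√14) (c = 5/(-6 + (-2310 - √2*√28)) = 5/(-6 + (-2310 - √2*2*√7)) = 5/(-6 + (-2310 - 2*√14)) = 5/(-2316 - 2*√14) ≈ -0.0021519)
c - X = (-579/268190 + √14/536380) - 1*(-1/22072) = (-579/268190 + √14/536380) + 1/22072 = -6255749/2959744840 + √14/536380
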